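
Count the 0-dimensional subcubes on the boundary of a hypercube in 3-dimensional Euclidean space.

An n-cube has C(n,k)·2^(n-k) k-faces. Here C(3,0)·2^3 = 1·8 = 8.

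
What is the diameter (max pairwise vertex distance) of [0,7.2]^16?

||(7.2,7.2,...,7.2)|| = √(16)·7.2 = 28.8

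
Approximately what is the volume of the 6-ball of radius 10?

Volume = π^{6/2}·(10)^6/Γ(4) = 500000·π^3/3 ≈ 5.16771e+06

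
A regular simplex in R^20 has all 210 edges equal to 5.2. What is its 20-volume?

V = (5.2^20 / 20!) · √((20+1) / 2^20) ≈ 3.84372e-07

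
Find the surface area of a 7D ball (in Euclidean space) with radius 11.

|∂B_7(11)| = 28344976·π^3/15 ≈ 5.85915e+07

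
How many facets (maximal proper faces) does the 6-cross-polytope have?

Number of 5-faces = 2^(5+1) · C(6,5+1) = 64 · 1 = 64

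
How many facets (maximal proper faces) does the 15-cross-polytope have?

Each 14-face is the convex hull of 15 vertices, one chosen as ±e_i from each of 15 distinct axes: 2^15·C(15,15) = 32768.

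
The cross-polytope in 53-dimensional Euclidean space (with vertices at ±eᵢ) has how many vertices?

An n-cross-polytope has 2n vertices; here n = 53, giving 106.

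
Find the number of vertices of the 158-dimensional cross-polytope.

An n-cross-polytope has 2n vertices; here n = 158, giving 316.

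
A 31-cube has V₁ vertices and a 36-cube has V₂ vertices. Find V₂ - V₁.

V₁ = 2^31 = 2147483648. V₂ = 2^36 = 68719476736. V₂ - V₁ = 66571993088.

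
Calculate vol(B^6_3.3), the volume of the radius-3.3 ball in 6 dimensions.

The n-ball volume is π^(n/2)·r^n/Γ(n/2+1). With n=6, r=3.3: V ≈ 6673.94.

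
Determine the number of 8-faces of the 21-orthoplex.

Number of 8-faces = 2^(8+1) · C(21,8+1) = 512 · 293930 = 150492160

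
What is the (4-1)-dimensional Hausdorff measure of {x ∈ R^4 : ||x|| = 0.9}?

S = n·V_n(r)/r = 4·V_4(0.9)/0.9 (volume-to-surface relation), giving 14.3899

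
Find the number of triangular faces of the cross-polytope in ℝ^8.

f_2(8-orthoplex) = 2^3 · (8 choose 3) = 448.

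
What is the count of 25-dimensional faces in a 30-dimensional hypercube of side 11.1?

Choose 25 of 30 axes to span the face (C(30,25) = 142506 ways), then fix each of the remaining 5 coordinates at one of its two extreme values (2^5 = 32 ways): 142506·32 = 4560192.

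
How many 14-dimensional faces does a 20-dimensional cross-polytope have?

f_14(20-orthoplex) = 2^15 · (20 choose 15) = 508035072.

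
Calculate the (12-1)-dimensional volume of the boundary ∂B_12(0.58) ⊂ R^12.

S = n·V_n(r)/r = 12·V_12(0.58)/0.58 (volume-to-surface relation), giving 0.0400365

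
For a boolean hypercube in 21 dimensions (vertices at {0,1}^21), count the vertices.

An n-cube has 2^n vertices; for n = 21 that is 2^21 = 2097152.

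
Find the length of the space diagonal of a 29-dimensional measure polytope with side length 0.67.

d = √(0.67² + 0.67² + ... + 0.67²) [29 terms] = √(29·0.67²) = 0.67√29 ≈ 3.60806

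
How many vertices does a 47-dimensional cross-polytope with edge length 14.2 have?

Number of vertices = 2n = 94.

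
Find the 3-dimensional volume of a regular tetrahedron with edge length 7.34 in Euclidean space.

Volume = (√2/12) · 7.34³ = 46.6039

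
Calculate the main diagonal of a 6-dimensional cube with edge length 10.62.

The space diagonal of an n-cube of side s is s√n. Here 10.62·√6 ≈ 26.0136.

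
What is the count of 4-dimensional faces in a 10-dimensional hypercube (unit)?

f_4(10-cube) = (10 choose 4) · 2^6 = 13440.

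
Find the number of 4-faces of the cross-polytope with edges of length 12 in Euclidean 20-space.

Number of 4-faces = 2^(4+1) · C(20,4+1) = 32 · 15504 = 496128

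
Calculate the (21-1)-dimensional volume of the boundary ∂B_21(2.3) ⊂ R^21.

S = n·V_n(r)/r = 21·V_21(2.3)/2.3 (volume-to-surface relation), giving 5.02717e+06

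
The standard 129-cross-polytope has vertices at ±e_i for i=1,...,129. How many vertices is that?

The 129-dimensional cross-polytope has 2n = 2·129 = 258 vertices.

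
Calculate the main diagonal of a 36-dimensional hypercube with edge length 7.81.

Diagonal = √36 · 7.81 = 46.86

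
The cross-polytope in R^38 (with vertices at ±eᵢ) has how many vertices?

The 38-dimensional cross-polytope has 2n = 2·38 = 76 vertices.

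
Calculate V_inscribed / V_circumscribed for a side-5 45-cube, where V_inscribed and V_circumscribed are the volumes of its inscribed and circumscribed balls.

The radii are 5/2 and 5√45/2, so the volume ratio is (1/√45)^45 = 45^{-45/2} ≈ 6.34919e-38.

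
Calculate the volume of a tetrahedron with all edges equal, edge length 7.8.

Volume = (√2/12) · 7.8³ = 55.9265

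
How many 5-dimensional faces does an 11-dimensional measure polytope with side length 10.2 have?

An n-cube has C(n,k)·2^(n-k) k-faces. Here C(11,5)·2^6 = 462·64 = 29568.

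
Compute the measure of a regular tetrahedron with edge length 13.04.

Volume = (√2/12) · 13.04³ = 261.316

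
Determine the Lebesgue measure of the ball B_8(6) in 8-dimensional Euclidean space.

Volume = π^{8/2}·(6)^8/Γ(5) = 69984·π^4 ≈ 6.81708e+06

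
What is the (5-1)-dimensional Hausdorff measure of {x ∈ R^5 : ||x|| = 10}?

S = n·V_n(r)/r = 5·V_5(10)/10 (volume-to-surface relation), giving 80000·π^2/3 ≈ 263189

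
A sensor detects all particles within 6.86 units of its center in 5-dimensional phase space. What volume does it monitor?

Volume = π^{5/2}·(6.86)^5/Γ(7/2) ≈ 79968.5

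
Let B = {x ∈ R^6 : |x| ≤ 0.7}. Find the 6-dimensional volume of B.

Volume = π^{6/2}·(0.7)^6/Γ(4) ≈ 0.607976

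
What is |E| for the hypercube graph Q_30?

Each of the 2^30 = 1073741824 vertices has degree 30; total edges = 30·2^30/2 = 16106127360.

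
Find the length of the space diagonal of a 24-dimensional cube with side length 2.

d = √(2² + 2² + ... + 2²) [24 terms] = √(24·2²) = 2√24 ≈ 9.79796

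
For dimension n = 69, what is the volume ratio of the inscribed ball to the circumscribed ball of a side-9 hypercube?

Volume scales as r^n, and r_in/r_out = 1/√69, giving (1/√69)^69 ≈ 3.62833e-64.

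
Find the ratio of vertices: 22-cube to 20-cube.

The 22-cube has 2^22 = 4194304 vertices. The 20-cube has 2^20 = 1048576 vertices. Ratio: 4194304/1048576 = 4.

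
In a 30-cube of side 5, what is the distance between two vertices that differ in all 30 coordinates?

The space diagonal of an n-cube of side s is s√n. Here 5·√30 ≈ 27.3861.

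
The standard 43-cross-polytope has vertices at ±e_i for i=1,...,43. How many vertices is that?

The 43-dimensional cross-polytope has 2n = 2·43 = 86 vertices.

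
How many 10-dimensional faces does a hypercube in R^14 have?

Number of 10-faces = C(14,10) · 2^(14-10) = 1001 · 16 = 16016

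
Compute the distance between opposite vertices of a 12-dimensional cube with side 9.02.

Diagonal = √12 · 9.02 ≈ 31.2462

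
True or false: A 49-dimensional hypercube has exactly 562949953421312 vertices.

True. The 49-cube has 2^49 = 562949953421312 vertices.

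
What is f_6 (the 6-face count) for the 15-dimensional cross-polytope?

Each 6-face is the convex hull of 7 vertices, one chosen as ±e_i from each of 7 distinct axes: 2^7·C(15,7) = 823680.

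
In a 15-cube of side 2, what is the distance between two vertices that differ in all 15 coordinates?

d = √(2² + 2² + ... + 2²) [15 terms] = √(15·2²) = 2√15 ≈ 7.74597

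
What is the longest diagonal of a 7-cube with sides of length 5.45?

||(5.45,5.45,...,5.45)|| = √(7)·5.45 ≈ 14.4193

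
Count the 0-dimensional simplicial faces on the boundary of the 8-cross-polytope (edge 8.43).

Each 0-face is the convex hull of 1 vertex, one chosen as ±e_i from each of 1 distinct axis: 2^1·C(8,1) = 16.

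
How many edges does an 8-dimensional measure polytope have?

Number of 1-faces = C(8,1)·2^(8-1) = 8·128 = 1024.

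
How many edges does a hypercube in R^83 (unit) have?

Each of the 2^83 = 9671406556917033397649408 vertices has degree 83; total edges = 83·2^83/2 = 401363372112056886002450432.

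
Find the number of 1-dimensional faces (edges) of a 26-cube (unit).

An n-cube has n·2^(n-1) edges. With n = 26: 26·33554432 = 872415232.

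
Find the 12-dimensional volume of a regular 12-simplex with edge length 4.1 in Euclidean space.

For a regular n-simplex with edge a, V = (a^n / n!)·√((n+1)/2^n). With a=4.1, n=12: V ≈ 0.00265376.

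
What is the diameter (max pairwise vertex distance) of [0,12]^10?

Diagonal = √10 · 12 ≈ 37.9473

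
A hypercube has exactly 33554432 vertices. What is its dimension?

The n-cube has 2^n vertices, and 33554432 = 2^25, so n = 25.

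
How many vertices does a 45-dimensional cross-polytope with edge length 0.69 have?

The 45-dimensional cross-polytope has 2n = 2·45 = 90 vertices.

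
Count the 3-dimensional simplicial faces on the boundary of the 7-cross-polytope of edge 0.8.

f_3(7-orthoplex) = 2^4 · (7 choose 4) = 560.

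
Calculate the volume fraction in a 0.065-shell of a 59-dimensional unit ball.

1 - (1-0.065)^59 ≈ 0.981038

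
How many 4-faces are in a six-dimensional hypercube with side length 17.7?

f_4(6-cube) = (6 choose 4) · 2^2 = 60.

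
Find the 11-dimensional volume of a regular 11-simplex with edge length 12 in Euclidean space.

V = (12^11 / 11!) · √((11+1) / 2^11) ≈ 1424.83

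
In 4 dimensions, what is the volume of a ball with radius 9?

The n-ball volume is π^(n/2)·r^n/Γ(n/2+1). With n=4, r=9: V = 6561·π^2/2 ≈ 32377.2.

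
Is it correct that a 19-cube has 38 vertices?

False. The 19-cube has 2^19 = 524288 vertices.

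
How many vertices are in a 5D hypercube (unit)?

Choose 0 of 5 axes to span the face (C(5,0) = 1 way), then fix each of the remaining 5 coordinates at one of its two extreme values (2^5 = 32 ways): 1·32 = 32.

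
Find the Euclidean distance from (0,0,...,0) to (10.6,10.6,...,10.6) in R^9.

||(10.6,10.6,...,10.6)|| = √(9)·10.6 = 31.8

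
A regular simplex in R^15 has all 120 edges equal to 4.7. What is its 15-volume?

V = (4.7^15 / 15!) · √((15+1) / 2^15) ≈ 0.000203847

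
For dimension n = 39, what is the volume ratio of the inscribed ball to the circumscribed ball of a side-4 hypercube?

V_in/V_out = n^(-n/2) = 39^(-39/2) ≈ 9.42411e-32.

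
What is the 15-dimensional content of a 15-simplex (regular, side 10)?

V_15 = √(16) · 10^15 / (15! · 2^(15/2)) ≈ 16.898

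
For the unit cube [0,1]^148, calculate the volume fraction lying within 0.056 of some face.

Shell fraction = 1 - (1-0.112)^148 ≈ 0.9999999768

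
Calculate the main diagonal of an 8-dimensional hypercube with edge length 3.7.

Diagonal = √8 · 3.7 ≈ 10.4652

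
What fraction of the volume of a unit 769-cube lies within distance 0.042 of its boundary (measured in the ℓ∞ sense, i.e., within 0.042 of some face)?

The inner cube has side 1-2·0.042 = 0.916 and volume (0.916)^769 ≈ 4.984e-30, so the shell holds 1 - 4.984e-30 of the volume.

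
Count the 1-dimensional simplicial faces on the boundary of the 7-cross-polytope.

Each 1-face is the convex hull of 2 vertices, one chosen as ±e_i from each of 2 distinct axes: 2^2·C(7,2) = 84.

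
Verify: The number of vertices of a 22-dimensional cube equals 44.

False. The 22-cube has 2^22 = 4194304 vertices.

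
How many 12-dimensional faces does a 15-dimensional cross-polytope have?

An n-cross-polytope has 2^(k+1)·C(n,k+1) k-faces. Here 2^13·C(15,13) = 8192·105 = 860160.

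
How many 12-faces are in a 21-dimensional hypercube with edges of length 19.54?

f_12(21-cube) = (21 choose 12) · 2^9 = 150492160.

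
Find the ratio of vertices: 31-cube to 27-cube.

The 31-cube has 2^31 = 2147483648 vertices. The 27-cube has 2^27 = 134217728 vertices. Ratio: 2147483648/134217728 = 16.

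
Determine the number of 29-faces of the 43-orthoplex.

Each 29-face is the convex hull of 30 vertices, one chosen as ±e_i from each of 30 distinct axes: 2^30·C(43,30) = 39274091668079378432.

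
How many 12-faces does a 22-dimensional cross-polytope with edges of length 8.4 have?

An n-cross-polytope has 2^(k+1)·C(n,k+1) k-faces. Here 2^13·C(22,13) = 8192·497420 = 4074864640.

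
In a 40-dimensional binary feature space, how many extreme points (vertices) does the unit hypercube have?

An n-cube has 2^n vertices; for n = 40 that is 2^40 = 1099511627776.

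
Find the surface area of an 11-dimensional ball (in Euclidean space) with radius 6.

The surface area of an n-ball is 2π^(n/2) r^(n-1) / Γ(n/2). For n=11, r=6: 143327232·π^5/35 ≈ 1.25317e+09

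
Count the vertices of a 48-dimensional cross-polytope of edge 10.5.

The 48-dimensional cross-polytope has 2n = 2·48 = 96 vertices.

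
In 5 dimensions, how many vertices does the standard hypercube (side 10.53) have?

Each vertex is a binary string of length 5, so there are 2^5 = 32.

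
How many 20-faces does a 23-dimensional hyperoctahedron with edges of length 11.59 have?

Each 20-face is the convex hull of 21 vertices, one chosen as ±e_i from each of 21 distinct axes: 2^21·C(23,21) = 530579456.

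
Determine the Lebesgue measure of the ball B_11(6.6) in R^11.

V_11(6.6) = π^(11/2) · (6.6)^11 / Γ(11/2 + 1) ≈ 1.95024e+09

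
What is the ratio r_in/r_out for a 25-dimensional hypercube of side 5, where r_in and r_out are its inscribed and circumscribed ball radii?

For an n-cube of any side s, the inradius is s/2 and the circumradius is s√n/2, so the ratio is 1/√25 ≈ 0.2.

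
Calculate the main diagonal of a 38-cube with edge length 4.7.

||(4.7,4.7,...,4.7)|| = √(38)·4.7 ≈ 28.9727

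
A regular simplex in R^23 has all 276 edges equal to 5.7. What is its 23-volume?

V = (5.7^23 / 23!) · √((23+1) / 2^23) ≈ 1.58814e-08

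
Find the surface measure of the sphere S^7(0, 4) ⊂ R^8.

|∂B_8(4)| = 16384·π^4/3 ≈ 531984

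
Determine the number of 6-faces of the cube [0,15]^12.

Choose 6 of 12 axes to span the face (C(12,6) = 924 ways), then fix each of the remaining 6 coordinates at one of its two extreme values (2^6 = 64 ways): 924·64 = 59136.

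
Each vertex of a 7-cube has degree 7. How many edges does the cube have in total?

Each of the 2^7 = 128 vertices has degree 7; total edges = 7·2^7/2 = 448.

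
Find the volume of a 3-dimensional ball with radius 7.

V_3(7) = π^(3/2) · (7)^3 / Γ(3/2 + 1) = 1372·π/3 ≈ 1436.76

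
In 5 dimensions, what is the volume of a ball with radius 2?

V_5(2) = π^(5/2) · (2)^5 / Γ(5/2 + 1) = 256·π^2/15 ≈ 168.441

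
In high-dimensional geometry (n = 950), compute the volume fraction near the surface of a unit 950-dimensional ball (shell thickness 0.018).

1 - (1-0.018)^950 ≈ 0.9999999679 ≈ 99.999997%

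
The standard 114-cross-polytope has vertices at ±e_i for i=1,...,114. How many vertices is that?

The vertices are ±e_1, ..., ±e_114, so there are 2·114 = 228.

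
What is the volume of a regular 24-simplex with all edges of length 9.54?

V = (9.54^24 / 24!) · √((24+1) / 2^24) ≈ 0.000635427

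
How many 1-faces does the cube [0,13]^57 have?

Each of the 2^57 = 144115188075855872 vertices has degree 57; total edges = 57·2^57/2 = 4107282860161892352.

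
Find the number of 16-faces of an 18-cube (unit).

Number of 16-faces = C(18,16) · 2^(18-16) = 153 · 4 = 612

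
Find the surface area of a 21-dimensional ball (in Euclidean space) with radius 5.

S = n·V_n(r)/r = 21·V_21(5)/5 (volume-to-surface relation), giving 7812500000000000·π^10/26189163 ≈ 2.79362e+13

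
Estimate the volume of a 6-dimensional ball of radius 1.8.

The n-ball volume is π^(n/2)·r^n/Γ(n/2+1). With n=6, r=1.8: V ≈ 175.765.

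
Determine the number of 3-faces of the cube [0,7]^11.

Number of 3-faces = C(11,3) · 2^(11-3) = 165 · 256 = 42240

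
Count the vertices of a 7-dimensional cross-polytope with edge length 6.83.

The 7-dimensional cross-polytope has 2n = 2·7 = 14 vertices.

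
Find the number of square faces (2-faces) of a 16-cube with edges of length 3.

Choose 2 of 16 axes to span the face (C(16,2) = 120 ways), then fix each of the remaining 14 coordinates at one of its two extreme values (2^14 = 16384 ways): 120·16384 = 1966080.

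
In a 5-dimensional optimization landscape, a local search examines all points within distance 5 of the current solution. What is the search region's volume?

The n-ball volume is π^(n/2)·r^n/Γ(n/2+1). With n=5, r=5: V = 5000·π^2/3 ≈ 16449.3.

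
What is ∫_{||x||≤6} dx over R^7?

The n-ball volume is π^(n/2)·r^n/Γ(n/2+1). With n=7, r=6: V = 1492992·π^3/35 ≈ 1.32263e+06.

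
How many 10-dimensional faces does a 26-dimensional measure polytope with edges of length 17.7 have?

f_10(26-cube) = (26 choose 10) · 2^16 = 348109864960.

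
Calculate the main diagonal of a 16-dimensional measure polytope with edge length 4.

||(4,4,...,4)|| = √(16)·4 = 16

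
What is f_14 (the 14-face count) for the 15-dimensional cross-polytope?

Number of 14-faces = 2^(14+1) · C(15,14+1) = 32768 · 1 = 32768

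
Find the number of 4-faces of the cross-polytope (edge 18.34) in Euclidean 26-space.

Each 4-face is the convex hull of 5 vertices, one chosen as ±e_i from each of 5 distinct axes: 2^5·C(26,5) = 2104960.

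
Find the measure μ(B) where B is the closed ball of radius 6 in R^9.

V = 11943936·π^4/35 ≈ 3.32414e+07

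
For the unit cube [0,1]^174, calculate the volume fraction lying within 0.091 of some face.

1 - (1 - 2·0.091)^174 = 1 - 0.818^174 ≈ 1 - 6.593e-16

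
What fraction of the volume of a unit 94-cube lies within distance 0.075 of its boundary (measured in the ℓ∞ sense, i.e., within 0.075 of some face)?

1 - (1 - 2·0.075)^94 = 1 - 0.85^94 ≈ 0.9999997681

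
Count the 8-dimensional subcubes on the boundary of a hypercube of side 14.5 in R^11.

Choose 8 of 11 axes to span the face (C(11,8) = 165 ways), then fix each of the remaining 3 coordinates at one of its two extreme values (2^3 = 8 ways): 165·8 = 1320.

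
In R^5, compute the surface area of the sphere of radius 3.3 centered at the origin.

S = n·V_n(r)/r = 5·V_5(3.3)/3.3 (volume-to-surface relation), giving 3121.22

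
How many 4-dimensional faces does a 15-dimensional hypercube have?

An n-cube has C(n,k)·2^(n-k) k-faces. Here C(15,4)·2^11 = 1365·2048 = 2795520.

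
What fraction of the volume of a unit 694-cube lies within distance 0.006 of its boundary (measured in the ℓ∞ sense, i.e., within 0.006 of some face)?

The inner cube has side 1-2·0.006 = 0.988 and volume (0.988)^694 ≈ 0.0002298, so the shell holds 0.99977 of the volume.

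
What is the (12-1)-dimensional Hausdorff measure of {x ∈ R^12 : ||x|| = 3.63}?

|∂B_12(3.63)| ≈ 2.31058e+07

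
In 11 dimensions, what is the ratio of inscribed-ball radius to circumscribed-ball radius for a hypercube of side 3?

r_in = 3/2 (half the side); r_out = 3√11/2 (half the diagonal). Ratio = 1/√11 ≈ 0.301511.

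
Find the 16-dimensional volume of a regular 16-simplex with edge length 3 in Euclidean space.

V_16 = √(17) · 3^16 / (16! · 2^(16/2)) ≈ 3.31364e-08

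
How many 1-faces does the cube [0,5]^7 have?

An n-cube has n·2^(n-1) edges. With n = 7: 7·64 = 448.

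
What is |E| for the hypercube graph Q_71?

An n-cube has n·2^(n-1) edges. With n = 71: 71·1180591620717411303424 = 83822005070936202543104.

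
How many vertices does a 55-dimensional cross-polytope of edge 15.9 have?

Number of vertices = 2n = 110.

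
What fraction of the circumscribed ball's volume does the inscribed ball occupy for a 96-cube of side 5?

V_in / V_out = (r_in/r_out)^96 = (1/√96)^96 = 96^(-96/2) ≈ 7.09546e-96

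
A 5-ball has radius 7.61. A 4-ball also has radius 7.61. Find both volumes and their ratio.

V_5(7.61) ≈ 134345. V_4(7.61) ≈ 16550.4. Ratio V_5/V_4 ≈ 8.117.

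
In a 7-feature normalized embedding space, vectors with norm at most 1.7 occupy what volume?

The n-ball volume is π^(n/2)·r^n/Γ(n/2+1). With n=7, r=1.7: V ≈ 193.875.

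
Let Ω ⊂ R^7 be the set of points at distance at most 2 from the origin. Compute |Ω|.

V_7(2) = π^(7/2) · (2)^7 / Γ(7/2 + 1) = 2048·π^3/105 ≈ 604.77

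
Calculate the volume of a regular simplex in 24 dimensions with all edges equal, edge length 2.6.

V = (2.6^24 / 24!) · √((24+1) / 2^24) ≈ 1.7917e-17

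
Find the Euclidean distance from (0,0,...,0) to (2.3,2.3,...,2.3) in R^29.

Diagonal = √29 · 2.3 ≈ 12.3859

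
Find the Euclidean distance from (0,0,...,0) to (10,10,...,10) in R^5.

Diagonal = √5 · 10 ≈ 22.3607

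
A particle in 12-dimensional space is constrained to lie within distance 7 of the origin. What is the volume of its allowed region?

V = 13841287201·π^6/720 ≈ 1.84818e+10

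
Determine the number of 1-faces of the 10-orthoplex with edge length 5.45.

f_1(10-orthoplex) = 2^2 · (10 choose 2) = 180.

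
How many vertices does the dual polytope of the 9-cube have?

The vertices are ±e_1, ..., ±e_9, so there are 2·9 = 18.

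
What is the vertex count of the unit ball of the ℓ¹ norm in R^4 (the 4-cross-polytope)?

An n-cross-polytope has 2n vertices; here n = 4, giving 8.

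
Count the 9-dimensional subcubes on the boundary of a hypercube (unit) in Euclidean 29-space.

An n-cube has C(n,k)·2^(n-k) k-faces. Here C(29,9)·2^20 = 10015005·1048576 = 10501493882880.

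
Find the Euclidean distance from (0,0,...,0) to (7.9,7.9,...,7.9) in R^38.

d = √(7.9² + 7.9² + ... + 7.9²) [38 terms] = √(38·7.9²) = 7.9√38 ≈ 48.6989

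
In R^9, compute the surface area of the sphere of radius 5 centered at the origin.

S_9(5) = 2·π^(9/2)·(5)^8 / Γ(9/2) = 2500000·π^4/21 ≈ 1.15963e+07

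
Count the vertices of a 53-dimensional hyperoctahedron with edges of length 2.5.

The vertices are ±e_1, ..., ±e_53, so there are 2·53 = 106.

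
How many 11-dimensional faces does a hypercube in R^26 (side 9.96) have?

An n-cube has C(n,k)·2^(n-k) k-faces. Here C(26,11)·2^15 = 7726160·32768 = 253170810880.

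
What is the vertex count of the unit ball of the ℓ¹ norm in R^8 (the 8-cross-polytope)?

Number of vertices = 2n = 16.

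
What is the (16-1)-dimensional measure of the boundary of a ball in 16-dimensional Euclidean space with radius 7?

S_16(7) = 2·π^(16/2)·(7)^15 / Γ(16/2) = 678223072849·π^8/360 ≈ 1.78759e+13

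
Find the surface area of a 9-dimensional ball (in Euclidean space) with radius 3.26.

S_9(3.26) = 2·π^(9/2)·(3.26)^8 / Γ(9/2) ≈ 378705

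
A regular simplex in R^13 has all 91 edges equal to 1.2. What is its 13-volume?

V_13 = √(14) · 1.2^13 / (13! · 2^(13/2)) ≈ 7.10305e-11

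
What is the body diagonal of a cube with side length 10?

Diagonal = √3 · 10 ≈ 17.3205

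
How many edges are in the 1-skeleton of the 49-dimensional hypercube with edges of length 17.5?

Number of 1-faces = C(49,1)·2^(49-1) = 49·281474976710656 = 13792273858822144.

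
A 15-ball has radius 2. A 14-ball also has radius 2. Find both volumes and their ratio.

V_15(2) ≈ 12499.1. V_14(2) ≈ 9818.35. Ratio V_15/V_14 ≈ 1.273.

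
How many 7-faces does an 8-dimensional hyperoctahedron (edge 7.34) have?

Number of 7-faces = 2^(7+1) · C(8,7+1) = 256 · 1 = 256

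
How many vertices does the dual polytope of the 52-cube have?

The vertices are ±e_1, ..., ±e_52, so there are 2·52 = 104.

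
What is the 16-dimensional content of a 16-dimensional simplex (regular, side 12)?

V = (12^16 / 16!) · √((16+1) / 2^16) ≈ 142.32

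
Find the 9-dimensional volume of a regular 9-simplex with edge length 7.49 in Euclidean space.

V_9 = √(10) · 7.49^9 / (9! · 2^(9/2)) ≈ 28.5718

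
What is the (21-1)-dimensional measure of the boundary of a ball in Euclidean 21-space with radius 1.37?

The surface area of an n-ball is 2π^(n/2) r^(n-1) / Γ(n/2). For n=21, r=1.37: 158.92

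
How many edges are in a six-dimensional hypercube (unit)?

Number of 1-faces = C(6,1) · 2^(6-1) = 6 · 32 = 192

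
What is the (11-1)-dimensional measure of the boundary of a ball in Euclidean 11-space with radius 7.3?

S_11(7.3) = 2·π^(11/2)·(7.3)^10 / Γ(11/2) ≈ 8.90689e+09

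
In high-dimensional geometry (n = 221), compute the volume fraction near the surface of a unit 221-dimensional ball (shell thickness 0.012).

1 - (1-0.012)^221 ≈ 0.930612 ≈ 93.06%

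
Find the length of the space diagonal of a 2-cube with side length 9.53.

Diagonal = √2 · 9.53 ≈ 13.4775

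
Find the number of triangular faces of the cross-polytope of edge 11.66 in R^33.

Each 2-face is the convex hull of 3 vertices, one chosen as ±e_i from each of 3 distinct axes: 2^3·C(33,3) = 43648.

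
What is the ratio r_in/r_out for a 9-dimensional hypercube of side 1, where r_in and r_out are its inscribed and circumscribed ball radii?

r_in = 1/2 (half the side); r_out = 1√9/2 (half the diagonal). Ratio = 1/√9 ≈ 0.333333.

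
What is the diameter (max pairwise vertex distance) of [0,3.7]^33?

The space diagonal of an n-cube of side s is s√n. Here 3.7·√33 ≈ 21.2549.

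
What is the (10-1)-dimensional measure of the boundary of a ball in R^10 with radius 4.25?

S = n·V_n(r)/r = 10·V_10(4.25)/4.25 (volume-to-surface relation), giving 1.15364e+07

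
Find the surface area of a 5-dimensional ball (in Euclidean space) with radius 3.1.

|∂B_5(3.1)| ≈ 2430.61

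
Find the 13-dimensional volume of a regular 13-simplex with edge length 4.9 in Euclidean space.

Volume = 4.9^13 · √(14/2^13) / 13! ≈ 0.00623215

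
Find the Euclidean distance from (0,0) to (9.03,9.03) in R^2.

Diagonal = √2 · 9.03 ≈ 12.7703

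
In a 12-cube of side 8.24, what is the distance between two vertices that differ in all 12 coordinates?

d = √(8.24² + 8.24² + ... + 8.24²) [12 terms] = √(12·8.24²) = 8.24√12 ≈ 28.5442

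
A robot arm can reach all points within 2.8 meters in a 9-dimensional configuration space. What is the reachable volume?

Volume = π^{9/2}·(2.8)^9/Γ(11/2) ≈ 34893.1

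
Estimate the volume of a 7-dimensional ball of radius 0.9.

Volume = π^{7/2}·(0.9)^7/Γ(9/2) ≈ 2.25984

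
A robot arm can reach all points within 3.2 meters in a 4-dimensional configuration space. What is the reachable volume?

Volume = π^{4/2}·(3.2)^4/Γ(3) ≈ 517.452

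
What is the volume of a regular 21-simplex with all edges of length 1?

Volume = 1^21 · √(22/2^21) / 21! ≈ 6.33946e-23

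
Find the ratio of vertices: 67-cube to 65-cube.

The 67-cube has 2^67 = 147573952589676412928 vertices. The 65-cube has 2^65 = 36893488147419103232 vertices. Ratio: 147573952589676412928/36893488147419103232 = 4.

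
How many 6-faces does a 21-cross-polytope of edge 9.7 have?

Each 6-face is the convex hull of 7 vertices, one chosen as ±e_i from each of 7 distinct axes: 2^7·C(21,7) = 14883840.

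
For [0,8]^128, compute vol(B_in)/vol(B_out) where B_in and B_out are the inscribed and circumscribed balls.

Volume scales as r^n, and r_in/r_out = 1/√128, giving (1/√128)^128 ≈ 1.37582e-135.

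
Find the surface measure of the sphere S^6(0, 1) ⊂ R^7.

The surface area of an n-ball is 2π^(n/2) r^(n-1) / Γ(n/2). For n=7, r=1: 16·π^3/15 ≈ 33.0734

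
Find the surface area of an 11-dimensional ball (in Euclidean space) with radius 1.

S = n·V_n(r)/r = 11·V_11(1)/1 (volume-to-surface relation), giving 64·π^5/945 ≈ 20.7251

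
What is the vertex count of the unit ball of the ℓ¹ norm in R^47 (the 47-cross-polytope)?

The 47-dimensional cross-polytope has 2n = 2·47 = 94 vertices.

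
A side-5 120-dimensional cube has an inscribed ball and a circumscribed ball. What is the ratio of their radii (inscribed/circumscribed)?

r_in = 5/2 (half the side); r_out = 5√120/2 (half the diagonal). Ratio = 1/√120 ≈ 0.0912871.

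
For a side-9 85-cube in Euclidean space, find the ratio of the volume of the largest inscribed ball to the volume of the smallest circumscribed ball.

V_in / V_out = (r_in/r_out)^85 = (1/√85)^85 = 85^(-85/2) ≈ 9.99299e-83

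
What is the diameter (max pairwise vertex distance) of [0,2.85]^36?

Diagonal = √36 · 2.85 = 17.1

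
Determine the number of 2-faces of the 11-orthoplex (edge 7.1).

f_2(11-orthoplex) = 2^3 · (11 choose 3) = 1320.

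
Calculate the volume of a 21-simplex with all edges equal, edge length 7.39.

Volume = 7.39^21 · √(22/2^21) / 21! ≈ 0.000110557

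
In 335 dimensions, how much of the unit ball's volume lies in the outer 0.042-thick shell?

Shell fraction = 1 - (1-0.042)^335 ≈ 0.9999994279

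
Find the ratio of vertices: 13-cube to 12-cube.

The 13-cube has 2^13 = 8192 vertices. The 12-cube has 2^12 = 4096 vertices. Ratio: 8192/4096 = 2.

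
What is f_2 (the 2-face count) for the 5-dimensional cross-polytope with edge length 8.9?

Number of 2-faces = 2^(2+1) · C(5,2+1) = 8 · 10 = 80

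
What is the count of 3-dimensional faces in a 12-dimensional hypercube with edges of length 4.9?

f_3(12-cube) = (12 choose 3) · 2^9 = 112640.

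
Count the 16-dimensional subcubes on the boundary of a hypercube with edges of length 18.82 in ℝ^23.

Number of 16-faces = C(23,16) · 2^(23-16) = 245157 · 128 = 31380096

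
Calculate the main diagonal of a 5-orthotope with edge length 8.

||(8,8,...,8)|| = √(5)·8 ≈ 17.8885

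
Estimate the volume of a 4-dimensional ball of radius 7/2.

V = 2401·π^2/32 ≈ 740.529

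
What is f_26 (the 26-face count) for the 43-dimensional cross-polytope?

An n-cross-polytope has 2^(k+1)·C(n,k+1) k-faces. Here 2^27·C(43,27) = 134217728·265182149218 = 35592145574196936704.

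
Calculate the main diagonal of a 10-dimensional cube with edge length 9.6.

The space diagonal of an n-cube of side s is s√n. Here 9.6·√10 ≈ 30.3579.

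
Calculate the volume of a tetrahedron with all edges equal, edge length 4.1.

Volume = (√2/12) · 4.1³ = 8.12242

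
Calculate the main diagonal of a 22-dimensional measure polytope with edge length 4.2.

The space diagonal of an n-cube of side s is s√n. Here 4.2·√22 ≈ 19.6997.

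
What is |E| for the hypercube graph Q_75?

Each of the 2^75 = 37778931862957161709568 vertices has degree 75; total edges = 75·2^75/2 = 1416709944860893564108800.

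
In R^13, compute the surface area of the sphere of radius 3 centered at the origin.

S = n·V_n(r)/r = 13·V_13(3)/3 (volume-to-surface relation), giving 2519424·π^6/385 ≈ 6.29129e+06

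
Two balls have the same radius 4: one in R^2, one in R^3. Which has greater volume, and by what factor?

V_2(4) ≈ 50.2655, V_3(4) ≈ 268.083. The 3-ball is larger by a factor of 5.333.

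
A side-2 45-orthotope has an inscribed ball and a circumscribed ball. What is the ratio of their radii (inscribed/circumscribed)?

r_in = 2/2 (half the side); r_out = 2√45/2 (half the diagonal). Ratio = 1/√45 ≈ 0.149071.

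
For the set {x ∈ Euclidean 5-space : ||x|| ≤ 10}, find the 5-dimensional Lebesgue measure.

Volume = π^{5/2}·(10)^5/Γ(7/2) = 160000·π^2/3 ≈ 526379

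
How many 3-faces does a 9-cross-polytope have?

Each 3-face is the convex hull of 4 vertices, one chosen as ±e_i from each of 4 distinct axes: 2^4·C(9,4) = 2016.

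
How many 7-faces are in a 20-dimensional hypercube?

f_7(20-cube) = (20 choose 7) · 2^13 = 635043840.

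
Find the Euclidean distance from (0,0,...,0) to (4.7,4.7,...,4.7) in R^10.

Diagonal = √10 · 4.7 ≈ 14.8627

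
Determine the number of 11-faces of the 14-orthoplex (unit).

An n-cross-polytope has 2^(k+1)·C(n,k+1) k-faces. Here 2^12·C(14,12) = 4096·91 = 372736.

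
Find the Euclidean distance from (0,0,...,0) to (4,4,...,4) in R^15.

||(4,4,...,4)|| = √(15)·4 ≈ 15.4919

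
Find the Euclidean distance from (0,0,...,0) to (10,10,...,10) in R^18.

d = √(10² + 10² + ... + 10²) [18 terms] = √(18·10²) = 10√18 ≈ 42.4264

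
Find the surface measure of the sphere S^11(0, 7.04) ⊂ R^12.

S = n·V_n(r)/r = 12·V_12(7.04)/7.04 (volume-to-surface relation), giving 3.37324e+10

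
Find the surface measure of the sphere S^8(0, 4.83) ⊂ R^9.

S_9(4.83) = 2·π^(9/2)·(4.83)^8 / Γ(9/2) ≈ 8.793e+06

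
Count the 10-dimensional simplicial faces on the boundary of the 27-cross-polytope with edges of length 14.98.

An n-cross-polytope has 2^(k+1)·C(n,k+1) k-faces. Here 2^11·C(27,11) = 2048·13037895 = 26701608960.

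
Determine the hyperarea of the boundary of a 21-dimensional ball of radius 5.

The surface area of an n-ball is 2π^(n/2) r^(n-1) / Γ(n/2). For n=21, r=5: 7812500000000000·π^10/26189163 ≈ 2.79362e+13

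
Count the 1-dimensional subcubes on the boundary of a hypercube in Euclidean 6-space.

Number of 1-faces = C(6,1) · 2^(6-1) = 6 · 32 = 192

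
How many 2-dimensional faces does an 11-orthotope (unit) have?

An n-cube has C(n,k)·2^(n-k) k-faces. Here C(11,2)·2^9 = 55·512 = 28160.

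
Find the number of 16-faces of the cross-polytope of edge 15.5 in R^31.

Number of 16-faces = 2^(16+1) · C(31,16+1) = 131072 · 265182525 = 34758003916800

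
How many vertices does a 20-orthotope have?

Number of vertices = 2^20 = 1048576.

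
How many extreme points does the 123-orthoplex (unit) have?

An n-cross-polytope has 2n vertices; here n = 123, giving 246.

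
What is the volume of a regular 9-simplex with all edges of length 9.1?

For a regular n-simplex with edge a, V = (a^n / n!)·√((n+1)/2^n). With a=9.1, n=9: V ≈ 164.807.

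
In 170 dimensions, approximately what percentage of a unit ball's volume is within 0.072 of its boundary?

1 - (1-0.072)^170 ≈ 0.999996958 ≈ 99.999696%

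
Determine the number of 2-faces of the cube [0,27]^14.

f_2(14-cube) = (14 choose 2) · 2^12 = 372736.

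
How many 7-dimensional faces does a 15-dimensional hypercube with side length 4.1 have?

Number of 7-faces = C(15,7) · 2^(15-7) = 6435 · 256 = 1647360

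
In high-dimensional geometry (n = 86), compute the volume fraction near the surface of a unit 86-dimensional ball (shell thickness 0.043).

1 - (1-0.043)^86 ≈ 0.977174 ≈ 97.72%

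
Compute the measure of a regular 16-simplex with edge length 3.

For a regular n-simplex with edge a, V = (a^n / n!)·√((n+1)/2^n). With a=3, n=16: V ≈ 3.31364e-08.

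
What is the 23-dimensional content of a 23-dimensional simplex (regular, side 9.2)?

Volume = 9.2^23 · √(24/2^23) / 23! ≈ 0.00096136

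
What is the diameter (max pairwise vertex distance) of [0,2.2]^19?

||(2.2,2.2,...,2.2)|| = √(19)·2.2 ≈ 9.58958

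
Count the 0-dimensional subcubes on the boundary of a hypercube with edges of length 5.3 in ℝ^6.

Number of 0-faces = C(6,0) · 2^(6-0) = 1 · 64 = 64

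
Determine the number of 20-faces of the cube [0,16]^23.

Choose 20 of 23 axes to span the face (C(23,20) = 1771 ways), then fix each of the remaining 3 coordinates at one of its two extreme values (2^3 = 8 ways): 1771·8 = 14168.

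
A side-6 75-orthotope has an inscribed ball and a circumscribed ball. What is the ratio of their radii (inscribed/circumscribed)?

Ratio = (s/2)/(s√75/2) = 75^(-1/2) ≈ 0.11547.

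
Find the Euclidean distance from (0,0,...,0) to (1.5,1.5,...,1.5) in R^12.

d = √(1.5² + 1.5² + ... + 1.5²) [12 terms] = √(12·1.5²) = 1.5√12 ≈ 5.19615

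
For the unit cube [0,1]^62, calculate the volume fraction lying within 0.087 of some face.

Shell fraction = 1 - (1-0.174)^62 ≈ 0.999993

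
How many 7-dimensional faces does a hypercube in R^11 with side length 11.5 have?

f_7(11-cube) = (11 choose 7) · 2^4 = 5280.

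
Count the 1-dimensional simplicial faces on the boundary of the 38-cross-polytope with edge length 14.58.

f_1(38-orthoplex) = 2^2 · (38 choose 2) = 2812.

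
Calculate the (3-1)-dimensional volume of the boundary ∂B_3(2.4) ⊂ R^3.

S = n·V_n(r)/r = 3·V_3(2.4)/2.4 (volume-to-surface relation), giving 4πr² = 4π·(2.4)² ≈ 72.3823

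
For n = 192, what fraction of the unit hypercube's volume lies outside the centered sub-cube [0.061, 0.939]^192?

The inner cube has side 1-2·0.061 = 0.878 and volume (0.878)^192 ≈ 1.416e-11, so the shell holds 1 - 1.416e-11 of the volume.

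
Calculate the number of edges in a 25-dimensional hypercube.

An n-cube has n·2^(n-1) edges. With n = 25: 25·16777216 = 419430400.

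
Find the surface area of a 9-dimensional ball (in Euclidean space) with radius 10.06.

S_9(10.06) = 2·π^(9/2)·(10.06)^8 / Γ(9/2) ≈ 3.11418e+09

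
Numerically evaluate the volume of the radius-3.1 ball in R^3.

V_3(3.1) = π^(3/2) · (3.1)^3 / Γ(3/2 + 1) ≈ 124.788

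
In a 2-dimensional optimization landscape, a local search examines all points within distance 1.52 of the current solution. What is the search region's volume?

V_2(1.52) = π^(2/2) · (1.52)^2 / Γ(2/2 + 1) ≈ 7.25834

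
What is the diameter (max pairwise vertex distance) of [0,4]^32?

The space diagonal of an n-cube of side s is s√n. Here 4·√32 ≈ 22.6274.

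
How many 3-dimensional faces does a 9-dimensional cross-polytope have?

f_3(9-orthoplex) = 2^4 · (9 choose 4) = 2016.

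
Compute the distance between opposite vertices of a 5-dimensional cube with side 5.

The space diagonal of an n-cube of side s is s√n. Here 5·√5 ≈ 11.1803.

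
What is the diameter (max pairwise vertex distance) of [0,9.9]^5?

Diagonal = √5 · 9.9 ≈ 22.1371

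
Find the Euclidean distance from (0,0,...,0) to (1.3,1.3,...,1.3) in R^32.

The space diagonal of an n-cube of side s is s√n. Here 1.3·√32 ≈ 7.35391.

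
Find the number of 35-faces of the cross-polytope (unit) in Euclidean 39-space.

An n-cross-polytope has 2^(k+1)·C(n,k+1) k-faces. Here 2^36·C(39,36) = 68719476736·9139 = 628027297890304.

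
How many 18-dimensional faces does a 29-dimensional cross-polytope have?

Each 18-face is the convex hull of 19 vertices, one chosen as ±e_i from each of 19 distinct axes: 2^19·C(29,19) = 10501493882880.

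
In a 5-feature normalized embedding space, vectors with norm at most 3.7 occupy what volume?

Volume = π^{5/2}·(3.7)^5/Γ(7/2) ≈ 3650.12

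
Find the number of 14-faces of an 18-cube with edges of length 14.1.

f_14(18-cube) = (18 choose 14) · 2^4 = 48960.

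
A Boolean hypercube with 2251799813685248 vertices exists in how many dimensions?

The n-cube has 2^n vertices, and 2251799813685248 = 2^51, so n = 51.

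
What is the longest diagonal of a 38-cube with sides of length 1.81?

The space diagonal of an n-cube of side s is s√n. Here 1.81·√38 ≈ 11.1576.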